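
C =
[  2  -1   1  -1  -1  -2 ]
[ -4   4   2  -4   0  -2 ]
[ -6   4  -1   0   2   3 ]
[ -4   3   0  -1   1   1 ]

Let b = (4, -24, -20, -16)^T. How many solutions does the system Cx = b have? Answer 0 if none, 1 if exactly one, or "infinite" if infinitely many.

Row reduce the augmented matrix [C | b].
R2 ← R2 + (2)·R1: [0, 2, 4, -6, -2, -6, -16]
R3 ← R3 + (3)·R1: [0, 1, 2, -3, -1, -3, -8]
R4 ← R4 + (2)·R1: [0, 1, 2, -3, -1, -3, -8]
R3 ← R3 − (1/2)·R2: [0, 0, 0, 0, 0, 0, 0]
R4 ← R4 − (1/2)·R2: [0, 0, 0, 0, 0, 0, 0]
The echelon form has 2 nonzero rows, and every pivot lies in the first 6 columns, so rank(C) = rank([C|b]) = 2.
The system is consistent.
rank = 2 < 6 unknowns, so there are infinitely many solutions.

infinite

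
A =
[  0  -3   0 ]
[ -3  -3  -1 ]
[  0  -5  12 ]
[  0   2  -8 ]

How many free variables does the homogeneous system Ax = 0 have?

0

Row reduce to echelon form.
Swap R1 ↔ R2
R3 ← R3 − (5/3)·R2: [0, 0, 12]
R4 ← R4 + (2/3)·R2: [0, 0, -8]
R4 ← R4 + (2/3)·R3: [0, 0, 0]
3 nonzero rows, so rank(A) = 3.
A has 3 columns; by rank–nullity, nullity = 3 − 3 = 0.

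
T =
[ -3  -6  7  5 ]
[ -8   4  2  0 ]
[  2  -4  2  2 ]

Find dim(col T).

Row reduce to echelon form.
R2 ← R2 − (8/3)·R1: [0, 20, -50/3, -40/3]
R3 ← R3 + (2/3)·R1: [0, -8, 20/3, 16/3]
R3 ← R3 + (2/5)·R2: [0, 0, 0, 0]
Echelon form has 2 nonzero rows, so rank(T) = 2.
The column space has dimension equal to the rank: 2.

2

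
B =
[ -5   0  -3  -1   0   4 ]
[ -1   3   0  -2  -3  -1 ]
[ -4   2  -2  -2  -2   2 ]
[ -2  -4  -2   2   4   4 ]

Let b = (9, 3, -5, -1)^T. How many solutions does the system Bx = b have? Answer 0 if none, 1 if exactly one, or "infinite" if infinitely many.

Row reduce the augmented matrix [B | b].
R2 ← R2 − (1/5)·R1: [0, 3, 3/5, -9/5, -3, -9/5, 6/5]
R3 ← R3 − (4/5)·R1: [0, 2, 2/5, -6/5, -2, -6/5, -61/5]
R4 ← R4 − (2/5)·R1: [0, -4, -4/5, 12/5, 4, 12/5, -23/5]
R3 ← R3 − (2/3)·R2: [0, 0, 0, 0, 0, 0, -13]
R4 ← R4 + (4/3)·R2: [0, 0, 0, 0, 0, 0, -3]
R4 ← R4 − (3/13)·R3: [0, 0, 0, 0, 0, 0, 0]
The echelon form has 3 nonzero rows; the last pivot sits in the augmented column, so rank(B) = 2 but rank([B|b]) = 3.
Since the ranks differ, the system is inconsistent.
It has no solutions.

0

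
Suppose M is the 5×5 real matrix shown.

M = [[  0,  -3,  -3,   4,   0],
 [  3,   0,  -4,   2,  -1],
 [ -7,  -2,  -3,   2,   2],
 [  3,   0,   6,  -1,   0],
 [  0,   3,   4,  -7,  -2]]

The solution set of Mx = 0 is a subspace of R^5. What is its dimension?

1

Row reduce to echelon form.
Swap R1 ↔ R2
R3 ← R3 + (7/3)·R1: [0, -2, -37/3, 20/3, -1/3]
R4 ← R4 − R1: [0, 0, 10, -3, 1]
R3 ← R3 − (2/3)·R2: [0, 0, -31/3, 4, -1/3]
R5 ← R5 + R2: [0, 0, 1, -3, -2]
R4 ← R4 + (30/31)·R3: [0, 0, 0, 27/31, 21/31]
R5 ← R5 + (3/31)·R3: [0, 0, 0, -81/31, -63/31]
R5 ← R5 + (3)·R4: [0, 0, 0, 0, 0]
4 nonzero rows, so rank(M) = 4.
M has 5 columns; by rank–nullity, nullity = 5 − 4 = 1.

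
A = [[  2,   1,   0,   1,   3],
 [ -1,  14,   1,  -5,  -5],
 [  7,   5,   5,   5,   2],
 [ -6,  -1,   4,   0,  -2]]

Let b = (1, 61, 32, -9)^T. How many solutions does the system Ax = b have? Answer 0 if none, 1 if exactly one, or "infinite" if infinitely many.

Row reduce the augmented matrix [A | b].
R2 ← R2 + (1/2)·R1: [0, 29/2, 1, -9/2, -7/2, 123/2]
R3 ← R3 − (7/2)·R1: [0, 3/2, 5, 3/2, -17/2, 57/2]
R4 ← R4 + (3)·R1: [0, 2, 4, 3, 7, -6]
R3 ← R3 − (3/29)·R2: [0, 0, 142/29, 57/29, -236/29, 642/29]
R4 ← R4 − (4/29)·R2: [0, 0, 112/29, 105/29, 217/29, -420/29]
R4 ← R4 − (56/71)·R3: [0, 0, 0, 147/71, 987/71, -2268/71]
The echelon form has 4 nonzero rows, and every pivot lies in the first 5 columns, so rank(A) = rank([A|b]) = 4.
The system is consistent.
rank = 4 < 5 unknowns, so there are infinitely many solutions.

infinite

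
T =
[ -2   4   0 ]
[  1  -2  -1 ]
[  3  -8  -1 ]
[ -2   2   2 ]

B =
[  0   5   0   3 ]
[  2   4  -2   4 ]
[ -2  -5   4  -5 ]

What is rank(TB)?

First compute TB:
[[  8,   6,  -8,  10],
 [ -2,   2,   0,   0],
 [-14, -12,  12, -18],
 [  0, -12,   4,  -8]]
Now row reduce the product.
R2 ← R2 + (1/4)·R1: [0, 7/2, -2, 5/2]
R3 ← R3 + (7/4)·R1: [0, -3/2, -2, -1/2]
R3 ← R3 + (3/7)·R2: [0, 0, -20/7, 4/7]
R4 ← R4 + (24/7)·R2: [0, 0, -20/7, 4/7]
R4 ← R4 − R3: [0, 0, 0, 0]
3 nonzero rows, so rank(TB) = 3.

3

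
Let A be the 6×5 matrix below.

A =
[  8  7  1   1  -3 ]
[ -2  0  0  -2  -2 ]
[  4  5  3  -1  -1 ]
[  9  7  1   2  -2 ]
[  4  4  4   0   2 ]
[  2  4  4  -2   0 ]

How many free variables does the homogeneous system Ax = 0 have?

2

Row reduce to echelon form.
R2 ← R2 + (1/4)·R1: [0, 7/4, 1/4, -7/4, -11/4]
R3 ← R3 − (1/2)·R1: [0, 3/2, 5/2, -3/2, 1/2]
R4 ← R4 − (9/8)·R1: [0, -7/8, -1/8, 7/8, 11/8]
R5 ← R5 − (1/2)·R1: [0, 1/2, 7/2, -1/2, 7/2]
R6 ← R6 − (1/4)·R1: [0, 9/4, 15/4, -9/4, 3/4]
R3 ← R3 − (6/7)·R2: [0, 0, 16/7, 0, 20/7]
R4 ← R4 + (1/2)·R2: [0, 0, 0, 0, 0]
R5 ← R5 − (2/7)·R2: [0, 0, 24/7, 0, 30/7]
R6 ← R6 − (9/7)·R2: [0, 0, 24/7, 0, 30/7]
R5 ← R5 − (3/2)·R3: [0, 0, 0, 0, 0]
R6 ← R6 − (3/2)·R3: [0, 0, 0, 0, 0]
3 nonzero rows, so rank(A) = 3.
A has 5 columns; by rank–nullity, nullity = 5 − 3 = 2.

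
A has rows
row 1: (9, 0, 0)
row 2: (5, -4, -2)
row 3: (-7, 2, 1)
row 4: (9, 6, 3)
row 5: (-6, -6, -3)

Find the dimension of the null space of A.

1

Row reduce to echelon form.
R2 ← R2 − (5/9)·R1: [0, -4, -2]
R3 ← R3 + (7/9)·R1: [0, 2, 1]
R4 ← R4 − R1: [0, 6, 3]
R5 ← R5 + (2/3)·R1: [0, -6, -3]
R3 ← R3 + (1/2)·R2: [0, 0, 0]
R4 ← R4 + (3/2)·R2: [0, 0, 0]
R5 ← R5 − (3/2)·R2: [0, 0, 0]
2 nonzero rows, so rank(A) = 2.
A has 3 columns; by rank–nullity, nullity = 3 − 2 = 1.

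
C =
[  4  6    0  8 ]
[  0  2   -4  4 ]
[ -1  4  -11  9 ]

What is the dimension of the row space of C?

Row reduce to echelon form.
R3 ← R3 + (1/4)·R1: [0, 11/2, -11, 11]
R3 ← R3 − (11/4)·R2: [0, 0, 0, 0]
Echelon form has 2 nonzero rows, so rank(C) = 2.
The row space has dimension equal to the rank: 2.

2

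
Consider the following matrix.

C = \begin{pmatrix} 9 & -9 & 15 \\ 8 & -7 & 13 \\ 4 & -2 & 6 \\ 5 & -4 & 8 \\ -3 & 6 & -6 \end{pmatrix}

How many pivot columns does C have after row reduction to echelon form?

Row reduce to echelon form.
R2 ← R2 − (8/9)·R1: [0, 1, -1/3]
R3 ← R3 − (4/9)·R1: [0, 2, -2/3]
R4 ← R4 − (5/9)·R1: [0, 1, -1/3]
R5 ← R5 + (1/3)·R1: [0, 3, -1]
R3 ← R3 − (2)·R2: [0, 0, 0]
R4 ← R4 − R2: [0, 0, 0]
R5 ← R5 − (3)·R2: [0, 0, 0]
Echelon form has 2 nonzero rows, so rank(C) = 2.
Each nonzero row contributes one pivot column: 2 pivot columns.

2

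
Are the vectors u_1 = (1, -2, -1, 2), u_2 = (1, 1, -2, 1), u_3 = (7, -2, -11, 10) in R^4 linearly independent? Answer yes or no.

no

Form the matrix with these vectors as rows and row reduce.
R2 ← R2 − R1: [0, 3, -1, -1]
R3 ← R3 − (7)·R1: [0, 12, -4, -4]
R3 ← R3 − (4)·R2: [0, 0, 0, 0]
2 nonzero rows, so the 3 vectors span a space of dimension 2.
Since 2 < 3, the vectors are linearly dependent.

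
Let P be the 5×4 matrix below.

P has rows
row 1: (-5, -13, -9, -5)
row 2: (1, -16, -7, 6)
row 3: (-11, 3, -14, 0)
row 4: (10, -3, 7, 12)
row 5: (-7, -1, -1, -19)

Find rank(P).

3

Row reduce to echelon form.
R2 ← R2 + (1/5)·R1: [0, -93/5, -44/5, 5]
R3 ← R3 − (11/5)·R1: [0, 158/5, 29/5, 11]
R4 ← R4 + (2)·R1: [0, -29, -11, 2]
R5 ← R5 − (7/5)·R1: [0, 86/5, 58/5, -12]
R3 ← R3 + (158/93)·R2: [0, 0, -851/93, 1813/93]
R4 ← R4 − (145/93)·R2: [0, 0, 253/93, -539/93]
R5 ← R5 + (86/93)·R2: [0, 0, 322/93, -686/93]
R4 ← R4 + (11/37)·R3: [0, 0, 0, 0]
R5 ← R5 + (14/37)·R3: [0, 0, 0, 0]
Echelon form has 3 nonzero rows, so rank(P) = 3.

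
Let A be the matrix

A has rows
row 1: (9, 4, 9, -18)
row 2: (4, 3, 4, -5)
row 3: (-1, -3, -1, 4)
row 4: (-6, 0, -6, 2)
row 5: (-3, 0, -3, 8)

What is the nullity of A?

Row reduce to echelon form.
R2 ← R2 − (4/9)·R1: [0, 11/9, 0, 3]
R3 ← R3 + (1/9)·R1: [0, -23/9, 0, 2]
R4 ← R4 + (2/3)·R1: [0, 8/3, 0, -10]
R5 ← R5 + (1/3)·R1: [0, 4/3, 0, 2]
R3 ← R3 + (23/11)·R2: [0, 0, 0, 91/11]
R4 ← R4 − (24/11)·R2: [0, 0, 0, -182/11]
R5 ← R5 − (12/11)·R2: [0, 0, 0, -14/11]
R4 ← R4 + (2)·R3: [0, 0, 0, 0]
R5 ← R5 + (2/13)·R3: [0, 0, 0, 0]
3 nonzero rows, so rank(A) = 3.
A has 4 columns; by rank–nullity, nullity = 4 − 3 = 1.

1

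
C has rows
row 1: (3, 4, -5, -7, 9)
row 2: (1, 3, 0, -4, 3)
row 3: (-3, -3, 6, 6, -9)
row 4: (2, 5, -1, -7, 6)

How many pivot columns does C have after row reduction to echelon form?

Row reduce to echelon form.
R2 ← R2 − (1/3)·R1: [0, 5/3, 5/3, -5/3, 0]
R3 ← R3 + R1: [0, 1, 1, -1, 0]
R4 ← R4 − (2/3)·R1: [0, 7/3, 7/3, -7/3, 0]
R3 ← R3 − (3/5)·R2: [0, 0, 0, 0, 0]
R4 ← R4 − (7/5)·R2: [0, 0, 0, 0, 0]
Echelon form has 2 nonzero rows, so rank(C) = 2.
Each nonzero row contributes one pivot column: 2 pivot columns.

2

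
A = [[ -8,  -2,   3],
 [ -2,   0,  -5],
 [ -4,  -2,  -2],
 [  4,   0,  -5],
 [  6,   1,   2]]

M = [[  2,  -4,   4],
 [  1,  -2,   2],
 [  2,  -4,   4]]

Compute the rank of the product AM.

1

First compute AM:
[[-12,  24, -24],
 [-14,  28, -28],
 [-14,  28, -28],
 [ -2,   4,  -4],
 [ 17, -34,  34]]
Now row reduce the product.
R2 ← R2 − (7/6)·R1: [0, 0, 0]
R3 ← R3 − (7/6)·R1: [0, 0, 0]
R4 ← R4 − (1/6)·R1: [0, 0, 0]
R5 ← R5 + (17/12)·R1: [0, 0, 0]
1 nonzero row, so rank(AM) = 1.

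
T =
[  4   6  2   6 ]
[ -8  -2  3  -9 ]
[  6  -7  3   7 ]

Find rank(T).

Row reduce to echelon form.
R2 ← R2 + (2)·R1: [0, 10, 7, 3]
R3 ← R3 − (3/2)·R1: [0, -16, 0, -2]
R3 ← R3 + (8/5)·R2: [0, 0, 56/5, 14/5]
Echelon form has 3 nonzero rows, so rank(T) = 3.

3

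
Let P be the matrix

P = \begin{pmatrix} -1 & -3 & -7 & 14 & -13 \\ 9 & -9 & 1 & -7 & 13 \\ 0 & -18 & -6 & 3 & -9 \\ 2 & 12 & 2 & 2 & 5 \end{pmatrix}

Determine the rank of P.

4

Row reduce to echelon form.
R2 ← R2 + (9)·R1: [0, -36, -62, 119, -104]
R4 ← R4 + (2)·R1: [0, 6, -12, 30, -21]
R3 ← R3 − (1/2)·R2: [0, 0, 25, -113/2, 43]
R4 ← R4 + (1/6)·R2: [0, 0, -67/3, 299/6, -115/3]
R4 ← R4 + (67/75)·R3: [0, 0, 0, -16/25, 2/25]
Echelon form has 4 nonzero rows, so rank(P) = 4.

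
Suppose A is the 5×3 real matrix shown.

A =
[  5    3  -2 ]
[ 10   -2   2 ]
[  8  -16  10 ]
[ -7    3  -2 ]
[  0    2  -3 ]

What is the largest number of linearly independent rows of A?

Row reduce to echelon form.
R2 ← R2 − (2)·R1: [0, -8, 6]
R3 ← R3 − (8/5)·R1: [0, -104/5, 66/5]
R4 ← R4 + (7/5)·R1: [0, 36/5, -24/5]
R3 ← R3 − (13/5)·R2: [0, 0, -12/5]
R4 ← R4 + (9/10)·R2: [0, 0, 3/5]
R5 ← R5 + (1/4)·R2: [0, 0, -3/2]
R4 ← R4 + (1/4)·R3: [0, 0, 0]
R5 ← R5 − (5/8)·R3: [0, 0, 0]
Echelon form has 3 nonzero rows, so rank(A) = 3.
The rank gives the maximum number of linearly independent rows: 3.

3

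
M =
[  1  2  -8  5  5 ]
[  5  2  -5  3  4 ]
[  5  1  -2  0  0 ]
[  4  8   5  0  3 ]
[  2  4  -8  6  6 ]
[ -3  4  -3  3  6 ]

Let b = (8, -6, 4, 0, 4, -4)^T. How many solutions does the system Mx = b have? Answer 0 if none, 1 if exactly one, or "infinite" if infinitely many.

Row reduce the augmented matrix [M | b].
R2 ← R2 − (5)·R1: [0, -8, 35, -22, -21, -46]
R3 ← R3 − (5)·R1: [0, -9, 38, -25, -25, -36]
R4 ← R4 − (4)·R1: [0, 0, 37, -20, -17, -32]
R5 ← R5 − (2)·R1: [0, 0, 8, -4, -4, -12]
R6 ← R6 + (3)·R1: [0, 10, -27, 18, 21, 20]
R3 ← R3 − (9/8)·R2: [0, 0, -11/8, -1/4, -11/8, 63/4]
R6 ← R6 + (5/4)·R2: [0, 0, 67/4, -19/2, -21/4, -75/2]
R4 ← R4 + (296/11)·R3: [0, 0, 0, -294/11, -54, 4310/11]
R5 ← R5 + (64/11)·R3: [0, 0, 0, -60/11, -12, 876/11]
R6 ← R6 + (134/11)·R3: [0, 0, 0, -138/11, -22, 1698/11]
R5 ← R5 − (10/49)·R4: [0, 0, 0, 0, -48/49, -16/49]
R6 ← R6 − (23/49)·R4: [0, 0, 0, 0, 164/49, -1448/49]
R6 ← R6 + (41/12)·R5: [0, 0, 0, 0, 0, -92/3]
The echelon form has 6 nonzero rows; the last pivot sits in the augmented column, so rank(M) = 5 but rank([M|b]) = 6.
Since the ranks differ, the system is inconsistent.
It has no solutions.

0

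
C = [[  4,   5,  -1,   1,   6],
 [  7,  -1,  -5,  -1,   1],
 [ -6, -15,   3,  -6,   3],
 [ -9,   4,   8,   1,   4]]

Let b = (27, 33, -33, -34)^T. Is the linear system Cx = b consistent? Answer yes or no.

yes

Row reduce the augmented matrix [C | b].
R2 ← R2 − (7/4)·R1: [0, -39/4, -13/4, -11/4, -19/2, -57/4]
R3 ← R3 + (3/2)·R1: [0, -15/2, 3/2, -9/2, 12, 15/2]
R4 ← R4 + (9/4)·R1: [0, 61/4, 23/4, 13/4, 35/2, 107/4]
R3 ← R3 − (10/13)·R2: [0, 0, 4, -31/13, 251/13, 240/13]
R4 ← R4 + (61/39)·R2: [0, 0, 2/3, -41/39, 103/39, 58/13]
R4 ← R4 − (1/6)·R3: [0, 0, 0, -17/26, -15/26, 18/13]
The echelon form has 4 nonzero rows, and every pivot lies in the first 5 columns, so rank(C) = rank([C|b]) = 4.
The system is consistent.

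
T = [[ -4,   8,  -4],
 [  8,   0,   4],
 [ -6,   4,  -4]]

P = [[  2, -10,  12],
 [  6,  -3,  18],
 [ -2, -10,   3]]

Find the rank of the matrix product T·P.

2

First compute TP:
[[ 48,  56,  84],
 [  8, -120, 108],
 [ 20,  88, -12]]
Now row reduce the product.
R2 ← R2 − (1/6)·R1: [0, -388/3, 94]
R3 ← R3 − (5/12)·R1: [0, 194/3, -47]
R3 ← R3 + (1/2)·R2: [0, 0, 0]
2 nonzero rows, so rank(TP) = 2.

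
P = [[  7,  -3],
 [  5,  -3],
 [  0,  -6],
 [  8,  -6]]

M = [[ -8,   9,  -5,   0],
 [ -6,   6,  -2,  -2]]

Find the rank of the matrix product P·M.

2

First compute PM:
[[-38,  45, -29,   6],
 [-22,  27, -19,   6],
 [ 36, -36,  12,  12],
 [-28,  36, -28,  12]]
Now row reduce the product.
R2 ← R2 − (11/19)·R1: [0, 18/19, -42/19, 48/19]
R3 ← R3 + (18/19)·R1: [0, 126/19, -294/19, 336/19]
R4 ← R4 − (14/19)·R1: [0, 54/19, -126/19, 144/19]
R3 ← R3 − (7)·R2: [0, 0, 0, 0]
R4 ← R4 − (3)·R2: [0, 0, 0, 0]
2 nonzero rows, so rank(PM) = 2.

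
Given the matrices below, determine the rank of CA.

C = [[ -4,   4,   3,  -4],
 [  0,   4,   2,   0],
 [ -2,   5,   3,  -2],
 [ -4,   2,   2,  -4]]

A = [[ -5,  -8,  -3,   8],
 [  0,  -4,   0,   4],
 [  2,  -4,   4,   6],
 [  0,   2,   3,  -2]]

2

First compute CA:
[[ 26,  -4,  12,  10],
 [  4, -24,   8,  28],
 [ 16, -20,  12,  26],
 [ 24,   8,   8,  -4]]
Now row reduce the product.
R2 ← R2 − (2/13)·R1: [0, -304/13, 80/13, 344/13]
R3 ← R3 − (8/13)·R1: [0, -228/13, 60/13, 258/13]
R4 ← R4 − (12/13)·R1: [0, 152/13, -40/13, -172/13]
R3 ← R3 − (3/4)·R2: [0, 0, 0, 0]
R4 ← R4 + (1/2)·R2: [0, 0, 0, 0]
2 nonzero rows, so rank(CA) = 2.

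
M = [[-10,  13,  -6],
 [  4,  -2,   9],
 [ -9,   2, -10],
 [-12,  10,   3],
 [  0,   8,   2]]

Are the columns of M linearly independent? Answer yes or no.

Row reduce M to echelon form.
R2 ← R2 + (2/5)·R1: [0, 16/5, 33/5]
R3 ← R3 − (9/10)·R1: [0, -97/10, -23/5]
R4 ← R4 − (6/5)·R1: [0, -28/5, 51/5]
R3 ← R3 + (97/32)·R2: [0, 0, 493/32]
R4 ← R4 + (7/4)·R2: [0, 0, 87/4]
R5 ← R5 − (5/2)·R2: [0, 0, -29/2]
R4 ← R4 − (24/17)·R3: [0, 0, 0]
R5 ← R5 + (16/17)·R3: [0, 0, 0]
3 pivots among 3 columns.
Every column is a pivot column, so the columns are linearly independent.

yes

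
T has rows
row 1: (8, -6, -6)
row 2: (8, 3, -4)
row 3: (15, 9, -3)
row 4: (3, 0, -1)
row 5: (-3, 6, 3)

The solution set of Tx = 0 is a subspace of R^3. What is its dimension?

Row reduce to echelon form.
R2 ← R2 − R1: [0, 9, 2]
R3 ← R3 − (15/8)·R1: [0, 81/4, 33/4]
R4 ← R4 − (3/8)·R1: [0, 9/4, 5/4]
R5 ← R5 + (3/8)·R1: [0, 15/4, 3/4]
R3 ← R3 − (9/4)·R2: [0, 0, 15/4]
R4 ← R4 − (1/4)·R2: [0, 0, 3/4]
R5 ← R5 − (5/12)·R2: [0, 0, -1/12]
R4 ← R4 − (1/5)·R3: [0, 0, 0]
R5 ← R5 + (1/45)·R3: [0, 0, 0]
3 nonzero rows, so rank(T) = 3.
T has 3 columns; by rank–nullity, nullity = 3 − 3 = 0.

0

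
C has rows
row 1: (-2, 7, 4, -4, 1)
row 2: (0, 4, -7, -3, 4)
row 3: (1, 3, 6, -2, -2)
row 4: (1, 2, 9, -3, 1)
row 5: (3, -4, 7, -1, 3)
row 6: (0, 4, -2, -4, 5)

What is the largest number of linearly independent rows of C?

Row reduce to echelon form.
R3 ← R3 + (1/2)·R1: [0, 13/2, 8, -4, -3/2]
R4 ← R4 + (1/2)·R1: [0, 11/2, 11, -5, 3/2]
R5 ← R5 + (3/2)·R1: [0, 13/2, 13, -7, 9/2]
R3 ← R3 − (13/8)·R2: [0, 0, 155/8, 7/8, -8]
R4 ← R4 − (11/8)·R2: [0, 0, 165/8, -7/8, -4]
R5 ← R5 − (13/8)·R2: [0, 0, 195/8, -17/8, -2]
R6 ← R6 − R2: [0, 0, 5, -1, 1]
R4 ← R4 − (33/31)·R3: [0, 0, 0, -56/31, 140/31]
R5 ← R5 − (39/31)·R3: [0, 0, 0, -100/31, 250/31]
R6 ← R6 − (8/31)·R3: [0, 0, 0, -38/31, 95/31]
R5 ← R5 − (25/14)·R4: [0, 0, 0, 0, 0]
R6 ← R6 − (19/28)·R4: [0, 0, 0, 0, 0]
Echelon form has 4 nonzero rows, so rank(C) = 4.
The rank gives the maximum number of linearly independent rows: 4.

4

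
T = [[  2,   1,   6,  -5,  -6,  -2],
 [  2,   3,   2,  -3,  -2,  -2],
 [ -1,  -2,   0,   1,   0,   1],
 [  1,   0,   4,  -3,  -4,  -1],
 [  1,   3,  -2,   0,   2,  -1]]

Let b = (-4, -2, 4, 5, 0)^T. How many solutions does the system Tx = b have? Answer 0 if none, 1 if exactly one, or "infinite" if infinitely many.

Row reduce the augmented matrix [T | b].
R2 ← R2 − R1: [0, 2, -4, 2, 4, 0, 2]
R3 ← R3 + (1/2)·R1: [0, -3/2, 3, -3/2, -3, 0, 2]
R4 ← R4 − (1/2)·R1: [0, -1/2, 1, -1/2, -1, 0, 7]
R5 ← R5 − (1/2)·R1: [0, 5/2, -5, 5/2, 5, 0, 2]
R3 ← R3 + (3/4)·R2: [0, 0, 0, 0, 0, 0, 7/2]
R4 ← R4 + (1/4)·R2: [0, 0, 0, 0, 0, 0, 15/2]
R5 ← R5 − (5/4)·R2: [0, 0, 0, 0, 0, 0, -1/2]
R4 ← R4 − (15/7)·R3: [0, 0, 0, 0, 0, 0, 0]
R5 ← R5 + (1/7)·R3: [0, 0, 0, 0, 0, 0, 0]
The echelon form has 3 nonzero rows; the last pivot sits in the augmented column, so rank(T) = 2 but rank([T|b]) = 3.
Since the ranks differ, the system is inconsistent.
It has no solutions.

0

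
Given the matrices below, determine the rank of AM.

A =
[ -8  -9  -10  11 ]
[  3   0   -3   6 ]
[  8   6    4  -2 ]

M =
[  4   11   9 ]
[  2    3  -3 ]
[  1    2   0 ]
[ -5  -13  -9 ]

2

First compute AM:
[[-115, -278, -144],
 [-21, -51, -27],
 [ 58, 140,  72]]
Now row reduce the product.
R2 ← R2 − (21/115)·R1: [0, -27/115, -81/115]
R3 ← R3 + (58/115)·R1: [0, -24/115, -72/115]
R3 ← R3 − (8/9)·R2: [0, 0, 0]
2 nonzero rows, so rank(AM) = 2.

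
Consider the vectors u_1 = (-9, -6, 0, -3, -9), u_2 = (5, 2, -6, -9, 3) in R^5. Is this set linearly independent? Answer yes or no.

Form the matrix with these vectors as rows and row reduce.
R2 ← R2 + (5/9)·R1: [0, -4/3, -6, -32/3, -2]
2 nonzero rows, so the 2 vectors span a space of dimension 2.
Since 2 = 2, the vectors are linearly independent.

yes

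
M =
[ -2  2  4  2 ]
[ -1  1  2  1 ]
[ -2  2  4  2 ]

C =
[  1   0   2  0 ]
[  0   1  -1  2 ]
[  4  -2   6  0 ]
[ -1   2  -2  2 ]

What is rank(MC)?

First compute MC:
[[ 12,  -2,  14,   8],
 [  6,  -1,   7,   4],
 [ 12,  -2,  14,   8]]
Now row reduce the product.
R2 ← R2 − (1/2)·R1: [0, 0, 0, 0]
R3 ← R3 − R1: [0, 0, 0, 0]
1 nonzero row, so rank(MC) = 1.

1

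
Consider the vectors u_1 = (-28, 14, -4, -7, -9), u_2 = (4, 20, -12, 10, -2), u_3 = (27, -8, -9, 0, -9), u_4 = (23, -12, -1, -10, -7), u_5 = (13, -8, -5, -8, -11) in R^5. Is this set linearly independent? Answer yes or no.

Form the matrix with these vectors as rows and row reduce.
R2 ← R2 + (1/7)·R1: [0, 22, -88/7, 9, -23/7]
R3 ← R3 + (27/28)·R1: [0, 11/2, -90/7, -27/4, -495/28]
R4 ← R4 + (23/28)·R1: [0, -1/2, -30/7, -63/4, -403/28]
R5 ← R5 + (13/28)·R1: [0, -3/2, -48/7, -45/4, -425/28]
R3 ← R3 − (1/4)·R2: [0, 0, -68/7, -9, -118/7]
R4 ← R4 + (1/44)·R2: [0, 0, -32/7, -171/11, -1114/77]
R5 ← R5 + (3/44)·R2: [0, 0, -54/7, -117/11, -1186/77]
R4 ← R4 − (8/17)·R3: [0, 0, 0, -2115/187, -1222/187]
R5 ← R5 − (27/34)·R3: [0, 0, 0, -1305/374, -377/187]
R5 ← R5 − (29/94)·R4: [0, 0, 0, 0, 0]
4 nonzero rows, so the 5 vectors span a space of dimension 4.
Since 4 < 5, the vectors are linearly dependent.

no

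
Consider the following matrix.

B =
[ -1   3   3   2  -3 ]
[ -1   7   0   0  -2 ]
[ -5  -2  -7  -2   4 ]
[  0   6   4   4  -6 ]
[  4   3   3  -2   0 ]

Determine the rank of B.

4

Row reduce to echelon form.
R2 ← R2 − R1: [0, 4, -3, -2, 1]
R3 ← R3 − (5)·R1: [0, -17, -22, -12, 19]
R5 ← R5 + (4)·R1: [0, 15, 15, 6, -12]
R3 ← R3 + (17/4)·R2: [0, 0, -139/4, -41/2, 93/4]
R4 ← R4 − (3/2)·R2: [0, 0, 17/2, 7, -15/2]
R5 ← R5 − (15/4)·R2: [0, 0, 105/4, 27/2, -63/4]
R4 ← R4 + (34/139)·R3: [0, 0, 0, 276/139, -252/139]
R5 ← R5 + (105/139)·R3: [0, 0, 0, -276/139, 252/139]
R5 ← R5 + R4: [0, 0, 0, 0, 0]
Echelon form has 4 nonzero rows, so rank(B) = 4.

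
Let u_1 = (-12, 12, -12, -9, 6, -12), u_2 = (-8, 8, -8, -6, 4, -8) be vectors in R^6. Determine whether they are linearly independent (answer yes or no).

Form the matrix with these vectors as rows and row reduce.
R2 ← R2 − (2/3)·R1: [0, 0, 0, 0, 0, 0]
1 nonzero row, so the 2 vectors span a space of dimension 1.
Since 1 < 2, the vectors are linearly dependent.

no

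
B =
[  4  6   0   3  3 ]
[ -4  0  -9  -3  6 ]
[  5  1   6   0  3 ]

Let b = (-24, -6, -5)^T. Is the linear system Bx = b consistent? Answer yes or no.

Row reduce the augmented matrix [B | b].
R2 ← R2 + R1: [0, 6, -9, 0, 9, -30]
R3 ← R3 − (5/4)·R1: [0, -13/2, 6, -15/4, -3/4, 25]
R3 ← R3 + (13/12)·R2: [0, 0, -15/4, -15/4, 9, -15/2]
The echelon form has 3 nonzero rows, and every pivot lies in the first 5 columns, so rank(B) = rank([B|b]) = 3.
The system is consistent.

yes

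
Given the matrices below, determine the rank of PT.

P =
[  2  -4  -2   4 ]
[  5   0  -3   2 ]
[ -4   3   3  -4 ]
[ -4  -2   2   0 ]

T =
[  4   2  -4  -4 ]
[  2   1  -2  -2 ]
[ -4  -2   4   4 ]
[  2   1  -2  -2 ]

First compute PT:
[[ 16,   8, -16, -16],
 [ 36,  18, -36, -36],
 [-30, -15,  30,  30],
 [-28, -14,  28,  28]]
Now row reduce the product.
R2 ← R2 − (9/4)·R1: [0, 0, 0, 0]
R3 ← R3 + (15/8)·R1: [0, 0, 0, 0]
R4 ← R4 + (7/4)·R1: [0, 0, 0, 0]
1 nonzero row, so rank(PT) = 1.

1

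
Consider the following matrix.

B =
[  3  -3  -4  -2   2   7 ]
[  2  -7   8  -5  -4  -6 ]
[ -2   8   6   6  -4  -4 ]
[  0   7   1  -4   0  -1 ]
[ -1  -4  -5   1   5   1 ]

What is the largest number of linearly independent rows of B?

Row reduce to echelon form.
R2 ← R2 − (2/3)·R1: [0, -5, 32/3, -11/3, -16/3, -32/3]
R3 ← R3 + (2/3)·R1: [0, 6, 10/3, 14/3, -8/3, 2/3]
R5 ← R5 + (1/3)·R1: [0, -5, -19/3, 1/3, 17/3, 10/3]
R3 ← R3 + (6/5)·R2: [0, 0, 242/15, 4/15, -136/15, -182/15]
R4 ← R4 + (7/5)·R2: [0, 0, 239/15, -137/15, -112/15, -239/15]
R5 ← R5 − R2: [0, 0, -17, 4, 11, 14]
R4 ← R4 − (239/242)·R3: [0, 0, 0, -1137/121, 180/121, -478/121]
R5 ← R5 + (255/242)·R3: [0, 0, 0, 518/121, 175/121, 147/121]
R5 ← R5 + (518/1137)·R4: [0, 0, 0, 0, 805/379, -665/1137]
Echelon form has 5 nonzero rows, so rank(B) = 5.
The rank gives the maximum number of linearly independent rows: 5.

5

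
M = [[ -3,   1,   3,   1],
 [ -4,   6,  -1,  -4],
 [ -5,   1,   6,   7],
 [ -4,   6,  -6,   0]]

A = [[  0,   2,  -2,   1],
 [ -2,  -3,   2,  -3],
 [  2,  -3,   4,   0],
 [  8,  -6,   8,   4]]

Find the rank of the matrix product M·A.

3

First compute MA:
[[ 12, -24,  28,  -2],
 [-46,   1, -16, -38],
 [ 66, -73,  92,  20],
 [-24,  -8,  -4, -22]]
Now row reduce the product.
R2 ← R2 + (23/6)·R1: [0, -91, 274/3, -137/3]
R3 ← R3 − (11/2)·R1: [0, 59, -62, 31]
R4 ← R4 + (2)·R1: [0, -56, 52, -26]
R3 ← R3 + (59/91)·R2: [0, 0, -760/273, 380/273]
R4 ← R4 − (8/13)·R2: [0, 0, -164/39, 82/39]
R4 ← R4 − (287/190)·R3: [0, 0, 0, 0]
3 nonzero rows, so rank(MA) = 3.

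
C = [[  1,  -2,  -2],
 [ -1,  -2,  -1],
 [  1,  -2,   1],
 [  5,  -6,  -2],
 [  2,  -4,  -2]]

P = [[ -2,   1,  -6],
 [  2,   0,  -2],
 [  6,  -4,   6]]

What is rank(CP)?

First compute CP:
[[-18,   9, -14],
 [ -8,   3,   4],
 [  0,  -3,   4],
 [-34,  13, -30],
 [-24,  10, -16]]
Now row reduce the product.
R2 ← R2 − (4/9)·R1: [0, -1, 92/9]
R4 ← R4 − (17/9)·R1: [0, -4, -32/9]
R5 ← R5 − (4/3)·R1: [0, -2, 8/3]
R3 ← R3 − (3)·R2: [0, 0, -80/3]
R4 ← R4 − (4)·R2: [0, 0, -400/9]
R5 ← R5 − (2)·R2: [0, 0, -160/9]
R4 ← R4 − (5/3)·R3: [0, 0, 0]
R5 ← R5 − (2/3)·R3: [0, 0, 0]
3 nonzero rows, so rank(CP) = 3.

3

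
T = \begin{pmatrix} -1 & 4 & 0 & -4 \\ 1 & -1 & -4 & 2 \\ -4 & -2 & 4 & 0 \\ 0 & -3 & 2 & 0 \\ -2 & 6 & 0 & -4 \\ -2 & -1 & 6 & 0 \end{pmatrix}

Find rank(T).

4

Row reduce to echelon form.
R2 ← R2 + R1: [0, 3, -4, -2]
R3 ← R3 − (4)·R1: [0, -18, 4, 16]
R5 ← R5 − (2)·R1: [0, -2, 0, 4]
R6 ← R6 − (2)·R1: [0, -9, 6, 8]
R3 ← R3 + (6)·R2: [0, 0, -20, 4]
R4 ← R4 + R2: [0, 0, -2, -2]
R5 ← R5 + (2/3)·R2: [0, 0, -8/3, 8/3]
R6 ← R6 + (3)·R2: [0, 0, -6, 2]
R4 ← R4 − (1/10)·R3: [0, 0, 0, -12/5]
R5 ← R5 − (2/15)·R3: [0, 0, 0, 32/15]
R6 ← R6 − (3/10)·R3: [0, 0, 0, 4/5]
R5 ← R5 + (8/9)·R4: [0, 0, 0, 0]
R6 ← R6 + (1/3)·R4: [0, 0, 0, 0]
Echelon form has 4 nonzero rows, so rank(T) = 4.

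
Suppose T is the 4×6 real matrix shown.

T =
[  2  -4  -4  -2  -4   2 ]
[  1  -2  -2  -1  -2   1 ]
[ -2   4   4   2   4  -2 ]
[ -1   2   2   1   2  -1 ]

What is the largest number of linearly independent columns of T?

Row reduce to echelon form.
R2 ← R2 − (1/2)·R1: [0, 0, 0, 0, 0, 0]
R3 ← R3 + R1: [0, 0, 0, 0, 0, 0]
R4 ← R4 + (1/2)·R1: [0, 0, 0, 0, 0, 0]
Echelon form has 1 nonzero row, so rank(T) = 1.
The rank gives the maximum number of linearly independent columns: 1.

1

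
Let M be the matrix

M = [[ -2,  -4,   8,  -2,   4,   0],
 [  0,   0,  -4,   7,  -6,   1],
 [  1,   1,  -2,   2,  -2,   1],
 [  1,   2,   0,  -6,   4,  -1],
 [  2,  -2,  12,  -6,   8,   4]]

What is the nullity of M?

3

Row reduce to echelon form.
R3 ← R3 + (1/2)·R1: [0, -1, 2, 1, 0, 1]
R4 ← R4 + (1/2)·R1: [0, 0, 4, -7, 6, -1]
R5 ← R5 + R1: [0, -6, 20, -8, 12, 4]
Swap R2 ↔ R3
R5 ← R5 − (6)·R2: [0, 0, 8, -14, 12, -2]
R4 ← R4 + R3: [0, 0, 0, 0, 0, 0]
R5 ← R5 + (2)·R3: [0, 0, 0, 0, 0, 0]
3 nonzero rows, so rank(M) = 3.
M has 6 columns; by rank–nullity, nullity = 6 − 3 = 3.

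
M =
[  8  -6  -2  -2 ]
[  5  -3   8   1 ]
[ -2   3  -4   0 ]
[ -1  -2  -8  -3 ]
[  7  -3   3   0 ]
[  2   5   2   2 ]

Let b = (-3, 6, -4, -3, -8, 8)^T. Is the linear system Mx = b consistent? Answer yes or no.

Row reduce the augmented matrix [M | b].
R2 ← R2 − (5/8)·R1: [0, 3/4, 37/4, 9/4, 63/8]
R3 ← R3 + (1/4)·R1: [0, 3/2, -9/2, -1/2, -19/4]
R4 ← R4 + (1/8)·R1: [0, -11/4, -33/4, -13/4, -27/8]
R5 ← R5 − (7/8)·R1: [0, 9/4, 19/4, 7/4, -43/8]
R6 ← R6 − (1/4)·R1: [0, 13/2, 5/2, 5/2, 35/4]
R3 ← R3 − (2)·R2: [0, 0, -23, -5, -41/2]
R4 ← R4 + (11/3)·R2: [0, 0, 77/3, 5, 51/2]
R5 ← R5 − (3)·R2: [0, 0, -23, -5, -29]
R6 ← R6 − (26/3)·R2: [0, 0, -233/3, -17, -119/2]
R4 ← R4 + (77/69)·R3: [0, 0, 0, -40/69, 181/69]
R5 ← R5 − R3: [0, 0, 0, 0, -17/2]
R6 ← R6 − (233/69)·R3: [0, 0, 0, -8/69, 671/69]
R6 ← R6 − (1/5)·R4: [0, 0, 0, 0, 46/5]
R6 ← R6 + (92/85)·R5: [0, 0, 0, 0, 0]
The echelon form has 5 nonzero rows; the last pivot sits in the augmented column, so rank(M) = 4 but rank([M|b]) = 5.
Since the ranks differ, the system is inconsistent.

no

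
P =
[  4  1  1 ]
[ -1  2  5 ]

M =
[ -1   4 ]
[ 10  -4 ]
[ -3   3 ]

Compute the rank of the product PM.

2

First compute PM:
[[  3,  15],
 [  6,   3]]
Now row reduce the product.
R2 ← R2 − (2)·R1: [0, -27]
2 nonzero rows, so rank(PM) = 2.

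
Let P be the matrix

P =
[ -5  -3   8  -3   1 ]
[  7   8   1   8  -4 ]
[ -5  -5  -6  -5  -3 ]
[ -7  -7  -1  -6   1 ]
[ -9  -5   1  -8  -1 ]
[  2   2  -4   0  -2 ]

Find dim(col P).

Row reduce to echelon form.
R2 ← R2 + (7/5)·R1: [0, 19/5, 61/5, 19/5, -13/5]
R3 ← R3 − R1: [0, -2, -14, -2, -4]
R4 ← R4 − (7/5)·R1: [0, -14/5, -61/5, -9/5, -2/5]
R5 ← R5 − (9/5)·R1: [0, 2/5, -67/5, -13/5, -14/5]
R6 ← R6 + (2/5)·R1: [0, 4/5, -4/5, -6/5, -8/5]
R3 ← R3 + (10/19)·R2: [0, 0, -144/19, 0, -102/19]
R4 ← R4 + (14/19)·R2: [0, 0, -61/19, 1, -44/19]
R5 ← R5 − (2/19)·R2: [0, 0, -279/19, -3, -48/19]
R6 ← R6 − (4/19)·R2: [0, 0, -64/19, -2, -20/19]
R4 ← R4 − (61/144)·R3: [0, 0, 0, 1, -1/24]
R5 ← R5 − (31/16)·R3: [0, 0, 0, -3, 63/8]
R6 ← R6 − (4/9)·R3: [0, 0, 0, -2, 4/3]
R5 ← R5 + (3)·R4: [0, 0, 0, 0, 31/4]
R6 ← R6 + (2)·R4: [0, 0, 0, 0, 5/4]
R6 ← R6 − (5/31)·R5: [0, 0, 0, 0, 0]
Echelon form has 5 nonzero rows, so rank(P) = 5.
The column space has dimension equal to the rank: 5.

5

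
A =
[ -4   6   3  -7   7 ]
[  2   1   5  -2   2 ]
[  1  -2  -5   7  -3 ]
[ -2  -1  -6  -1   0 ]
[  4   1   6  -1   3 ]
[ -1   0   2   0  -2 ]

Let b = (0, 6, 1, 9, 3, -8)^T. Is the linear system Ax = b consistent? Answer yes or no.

no

Row reduce the augmented matrix [A | b].
R2 ← R2 + (1/2)·R1: [0, 4, 13/2, -11/2, 11/2, 6]
R3 ← R3 + (1/4)·R1: [0, -1/2, -17/4, 21/4, -5/4, 1]
R4 ← R4 − (1/2)·R1: [0, -4, -15/2, 5/2, -7/2, 9]
R5 ← R5 + R1: [0, 7, 9, -8, 10, 3]
R6 ← R6 − (1/4)·R1: [0, -3/2, 5/4, 7/4, -15/4, -8]
R3 ← R3 + (1/8)·R2: [0, 0, -55/16, 73/16, -9/16, 7/4]
R4 ← R4 + R2: [0, 0, -1, -3, 2, 15]
R5 ← R5 − (7/4)·R2: [0, 0, -19/8, 13/8, 3/8, -15/2]
R6 ← R6 + (3/8)·R2: [0, 0, 59/16, -5/16, -27/16, -23/4]
R4 ← R4 − (16/55)·R3: [0, 0, 0, -238/55, 119/55, 797/55]
R5 ← R5 − (38/55)·R3: [0, 0, 0, -84/55, 42/55, -479/55]
R6 ← R6 + (59/55)·R3: [0, 0, 0, 252/55, -126/55, -213/55]
R5 ← R5 − (6/17)·R4: [0, 0, 0, 0, 0, -235/17]
R6 ← R6 + (18/17)·R4: [0, 0, 0, 0, 0, 195/17]
R6 ← R6 + (39/47)·R5: [0, 0, 0, 0, 0, 0]
The echelon form has 5 nonzero rows; the last pivot sits in the augmented column, so rank(A) = 4 but rank([A|b]) = 5.
Since the ranks differ, the system is inconsistent.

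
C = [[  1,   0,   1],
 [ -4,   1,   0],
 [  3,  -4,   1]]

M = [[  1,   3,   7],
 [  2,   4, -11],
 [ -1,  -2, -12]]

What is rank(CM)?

First compute CM:
[[  0,   1,  -5],
 [ -2,  -8, -39],
 [ -6,  -9,  53]]
Now row reduce the product.
Swap R1 ↔ R2
R3 ← R3 − (3)·R1: [0, 15, 170]
R3 ← R3 − (15)·R2: [0, 0, 245]
3 nonzero rows, so rank(CM) = 3.

3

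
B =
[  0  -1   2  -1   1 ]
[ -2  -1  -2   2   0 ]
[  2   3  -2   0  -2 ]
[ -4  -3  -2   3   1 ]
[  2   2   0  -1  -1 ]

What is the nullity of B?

3

Row reduce to echelon form.
Swap R1 ↔ R2
R3 ← R3 + R1: [0, 2, -4, 2, -2]
R4 ← R4 − (2)·R1: [0, -1, 2, -1, 1]
R5 ← R5 + R1: [0, 1, -2, 1, -1]
R3 ← R3 + (2)·R2: [0, 0, 0, 0, 0]
R4 ← R4 − R2: [0, 0, 0, 0, 0]
R5 ← R5 + R2: [0, 0, 0, 0, 0]
2 nonzero rows, so rank(B) = 2.
B has 5 columns; by rank–nullity, nullity = 5 − 2 = 3.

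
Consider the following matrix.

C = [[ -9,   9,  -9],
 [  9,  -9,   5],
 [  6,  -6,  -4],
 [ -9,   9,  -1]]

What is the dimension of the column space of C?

Row reduce to echelon form.
R2 ← R2 + R1: [0, 0, -4]
R3 ← R3 + (2/3)·R1: [0, 0, -10]
R4 ← R4 − R1: [0, 0, 8]
R3 ← R3 − (5/2)·R2: [0, 0, 0]
R4 ← R4 + (2)·R2: [0, 0, 0]
Echelon form has 2 nonzero rows, so rank(C) = 2.
The column space has dimension equal to the rank: 2.

2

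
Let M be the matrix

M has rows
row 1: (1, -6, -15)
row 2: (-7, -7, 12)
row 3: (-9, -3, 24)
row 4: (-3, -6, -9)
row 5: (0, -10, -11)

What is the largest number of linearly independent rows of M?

3

Row reduce to echelon form.
R2 ← R2 + (7)·R1: [0, -49, -93]
R3 ← R3 + (9)·R1: [0, -57, -111]
R4 ← R4 + (3)·R1: [0, -24, -54]
R3 ← R3 − (57/49)·R2: [0, 0, -138/49]
R4 ← R4 − (24/49)·R2: [0, 0, -414/49]
R5 ← R5 − (10/49)·R2: [0, 0, 391/49]
R4 ← R4 − (3)·R3: [0, 0, 0]
R5 ← R5 + (17/6)·R3: [0, 0, 0]
Echelon form has 3 nonzero rows, so rank(M) = 3.
The rank gives the maximum number of linearly independent rows: 3.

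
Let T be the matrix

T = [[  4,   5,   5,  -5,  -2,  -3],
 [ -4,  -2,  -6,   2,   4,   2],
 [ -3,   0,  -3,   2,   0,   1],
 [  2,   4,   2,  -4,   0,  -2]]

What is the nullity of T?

Row reduce to echelon form.
R2 ← R2 + R1: [0, 3, -1, -3, 2, -1]
R3 ← R3 + (3/4)·R1: [0, 15/4, 3/4, -7/4, -3/2, -5/4]
R4 ← R4 − (1/2)·R1: [0, 3/2, -1/2, -3/2, 1, -1/2]
R3 ← R3 − (5/4)·R2: [0, 0, 2, 2, -4, 0]
R4 ← R4 − (1/2)·R2: [0, 0, 0, 0, 0, 0]
3 nonzero rows, so rank(T) = 3.
T has 6 columns; by rank–nullity, nullity = 6 − 3 = 3.

3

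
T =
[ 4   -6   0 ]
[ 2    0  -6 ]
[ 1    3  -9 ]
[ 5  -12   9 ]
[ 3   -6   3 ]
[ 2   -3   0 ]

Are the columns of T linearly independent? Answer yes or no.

no

Row reduce T to echelon form.
R2 ← R2 − (1/2)·R1: [0, 3, -6]
R3 ← R3 − (1/4)·R1: [0, 9/2, -9]
R4 ← R4 − (5/4)·R1: [0, -9/2, 9]
R5 ← R5 − (3/4)·R1: [0, -3/2, 3]
R6 ← R6 − (1/2)·R1: [0, 0, 0]
R3 ← R3 − (3/2)·R2: [0, 0, 0]
R4 ← R4 + (3/2)·R2: [0, 0, 0]
R5 ← R5 + (1/2)·R2: [0, 0, 0]
2 pivots among 3 columns.
Only 2 < 3 pivot columns, so the columns are linearly dependent.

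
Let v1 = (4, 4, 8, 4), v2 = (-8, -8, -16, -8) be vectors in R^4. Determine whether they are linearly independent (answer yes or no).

no

Form the matrix with these vectors as rows and row reduce.
R2 ← R2 + (2)·R1: [0, 0, 0, 0]
1 nonzero row, so the 2 vectors span a space of dimension 1.
Since 1 < 2, the vectors are linearly dependent.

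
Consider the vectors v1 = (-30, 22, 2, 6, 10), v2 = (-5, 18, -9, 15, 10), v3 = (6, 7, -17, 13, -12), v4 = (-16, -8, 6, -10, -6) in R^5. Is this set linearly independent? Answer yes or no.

yes

Form the matrix with these vectors as rows and row reduce.
R2 ← R2 − (1/6)·R1: [0, 43/3, -28/3, 14, 25/3]
R3 ← R3 + (1/5)·R1: [0, 57/5, -83/5, 71/5, -10]
R4 ← R4 − (8/15)·R1: [0, -296/15, 74/15, -66/5, -34/3]
R3 ← R3 − (171/215)·R2: [0, 0, -1973/215, 659/215, -715/43]
R4 ← R4 + (296/215)·R2: [0, 0, -1702/215, 1306/215, 6/43]
R4 ← R4 − (1702/1973)·R3: [0, 0, 0, 6768/1973, 28576/1973]
4 nonzero rows, so the 4 vectors span a space of dimension 4.
Since 4 = 4, the vectors are linearly independent.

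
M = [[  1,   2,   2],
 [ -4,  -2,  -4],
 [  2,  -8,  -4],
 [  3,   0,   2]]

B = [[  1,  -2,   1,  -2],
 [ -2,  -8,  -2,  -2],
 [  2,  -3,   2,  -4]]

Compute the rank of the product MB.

2

First compute MB:
[[  1, -24,   1, -14],
 [ -8,  36,  -8,  28],
 [ 10,  72,  10,  28],
 [  7, -12,   7, -14]]
Now row reduce the product.
R2 ← R2 + (8)·R1: [0, -156, 0, -84]
R3 ← R3 − (10)·R1: [0, 312, 0, 168]
R4 ← R4 − (7)·R1: [0, 156, 0, 84]
R3 ← R3 + (2)·R2: [0, 0, 0, 0]
R4 ← R4 + R2: [0, 0, 0, 0]
2 nonzero rows, so rank(MB) = 2.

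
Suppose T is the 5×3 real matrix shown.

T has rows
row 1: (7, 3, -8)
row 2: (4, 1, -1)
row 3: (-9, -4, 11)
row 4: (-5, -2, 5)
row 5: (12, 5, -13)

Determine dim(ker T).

1

Row reduce to echelon form.
R2 ← R2 − (4/7)·R1: [0, -5/7, 25/7]
R3 ← R3 + (9/7)·R1: [0, -1/7, 5/7]
R4 ← R4 + (5/7)·R1: [0, 1/7, -5/7]
R5 ← R5 − (12/7)·R1: [0, -1/7, 5/7]
R3 ← R3 − (1/5)·R2: [0, 0, 0]
R4 ← R4 + (1/5)·R2: [0, 0, 0]
R5 ← R5 − (1/5)·R2: [0, 0, 0]
2 nonzero rows, so rank(T) = 2.
T has 3 columns; by rank–nullity, nullity = 3 − 2 = 1.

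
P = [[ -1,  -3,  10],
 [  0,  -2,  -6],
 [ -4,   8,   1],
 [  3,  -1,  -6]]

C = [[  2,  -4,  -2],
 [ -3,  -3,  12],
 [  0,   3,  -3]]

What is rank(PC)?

First compute PC:
[[  7,  43, -64],
 [  6, -12,  -6],
 [-32,  -5, 101],
 [  9, -27,   0]]
Now row reduce the product.
R2 ← R2 − (6/7)·R1: [0, -342/7, 342/7]
R3 ← R3 + (32/7)·R1: [0, 1341/7, -1341/7]
R4 ← R4 − (9/7)·R1: [0, -576/7, 576/7]
R3 ← R3 + (149/38)·R2: [0, 0, 0]
R4 ← R4 − (32/19)·R2: [0, 0, 0]
2 nonzero rows, so rank(PC) = 2.

2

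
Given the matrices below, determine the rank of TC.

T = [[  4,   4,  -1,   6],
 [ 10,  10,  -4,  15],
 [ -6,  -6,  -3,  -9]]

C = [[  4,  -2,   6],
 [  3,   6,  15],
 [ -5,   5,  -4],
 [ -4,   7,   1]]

2

First compute TC:
[[  9,  53,  94],
 [ 30, 125, 241],
 [  9, -102, -123]]
Now row reduce the product.
R2 ← R2 − (10/3)·R1: [0, -155/3, -217/3]
R3 ← R3 − R1: [0, -155, -217]
R3 ← R3 − (3)·R2: [0, 0, 0]
2 nonzero rows, so rank(TC) = 2.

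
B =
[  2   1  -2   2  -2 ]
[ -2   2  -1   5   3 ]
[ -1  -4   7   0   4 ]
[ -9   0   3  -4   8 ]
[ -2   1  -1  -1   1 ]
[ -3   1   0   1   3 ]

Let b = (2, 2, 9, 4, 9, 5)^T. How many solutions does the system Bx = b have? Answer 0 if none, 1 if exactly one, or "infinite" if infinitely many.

Row reduce the augmented matrix [B | b].
R2 ← R2 + R1: [0, 3, -3, 7, 1, 4]
R3 ← R3 + (1/2)·R1: [0, -7/2, 6, 1, 3, 10]
R4 ← R4 + (9/2)·R1: [0, 9/2, -6, 5, -1, 13]
R5 ← R5 + R1: [0, 2, -3, 1, -1, 11]
R6 ← R6 + (3/2)·R1: [0, 5/2, -3, 4, 0, 8]
R3 ← R3 + (7/6)·R2: [0, 0, 5/2, 55/6, 25/6, 44/3]
R4 ← R4 − (3/2)·R2: [0, 0, -3/2, -11/2, -5/2, 7]
R5 ← R5 − (2/3)·R2: [0, 0, -1, -11/3, -5/3, 25/3]
R6 ← R6 − (5/6)·R2: [0, 0, -1/2, -11/6, -5/6, 14/3]
R4 ← R4 + (3/5)·R3: [0, 0, 0, 0, 0, 79/5]
R5 ← R5 + (2/5)·R3: [0, 0, 0, 0, 0, 71/5]
R6 ← R6 + (1/5)·R3: [0, 0, 0, 0, 0, 38/5]
R5 ← R5 − (71/79)·R4: [0, 0, 0, 0, 0, 0]
R6 ← R6 − (38/79)·R4: [0, 0, 0, 0, 0, 0]
The echelon form has 4 nonzero rows; the last pivot sits in the augmented column, so rank(B) = 3 but rank([B|b]) = 4.
Since the ranks differ, the system is inconsistent.
It has no solutions.

0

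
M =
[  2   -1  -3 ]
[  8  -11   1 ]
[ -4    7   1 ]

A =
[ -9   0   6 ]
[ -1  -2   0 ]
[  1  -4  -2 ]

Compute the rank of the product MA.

First compute MA:
[[-20,  14,  18],
 [-60,  18,  46],
 [ 30, -18, -26]]
Now row reduce the product.
R2 ← R2 − (3)·R1: [0, -24, -8]
R3 ← R3 + (3/2)·R1: [0, 3, 1]
R3 ← R3 + (1/8)·R2: [0, 0, 0]
2 nonzero rows, so rank(MA) = 2.

2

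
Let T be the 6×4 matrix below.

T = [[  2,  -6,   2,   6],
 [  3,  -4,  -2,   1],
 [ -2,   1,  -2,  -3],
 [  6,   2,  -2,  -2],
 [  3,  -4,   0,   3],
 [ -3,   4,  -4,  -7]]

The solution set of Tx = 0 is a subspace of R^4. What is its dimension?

1

Row reduce to echelon form.
R2 ← R2 − (3/2)·R1: [0, 5, -5, -8]
R3 ← R3 + R1: [0, -5, 0, 3]
R4 ← R4 − (3)·R1: [0, 20, -8, -20]
R5 ← R5 − (3/2)·R1: [0, 5, -3, -6]
R6 ← R6 + (3/2)·R1: [0, -5, -1, 2]
R3 ← R3 + R2: [0, 0, -5, -5]
R4 ← R4 − (4)·R2: [0, 0, 12, 12]
R5 ← R5 − R2: [0, 0, 2, 2]
R6 ← R6 + R2: [0, 0, -6, -6]
R4 ← R4 + (12/5)·R3: [0, 0, 0, 0]
R5 ← R5 + (2/5)·R3: [0, 0, 0, 0]
R6 ← R6 − (6/5)·R3: [0, 0, 0, 0]
3 nonzero rows, so rank(T) = 3.
T has 4 columns; by rank–nullity, nullity = 4 − 3 = 1.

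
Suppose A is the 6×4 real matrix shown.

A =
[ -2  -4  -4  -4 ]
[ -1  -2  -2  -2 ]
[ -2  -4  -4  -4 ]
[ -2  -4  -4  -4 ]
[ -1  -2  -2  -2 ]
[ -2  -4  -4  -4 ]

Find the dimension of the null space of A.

3

Row reduce to echelon form.
R2 ← R2 − (1/2)·R1: [0, 0, 0, 0]
R3 ← R3 − R1: [0, 0, 0, 0]
R4 ← R4 − R1: [0, 0, 0, 0]
R5 ← R5 − (1/2)·R1: [0, 0, 0, 0]
R6 ← R6 − R1: [0, 0, 0, 0]
1 nonzero row, so rank(A) = 1.
A has 4 columns; by rank–nullity, nullity = 4 − 1 = 3.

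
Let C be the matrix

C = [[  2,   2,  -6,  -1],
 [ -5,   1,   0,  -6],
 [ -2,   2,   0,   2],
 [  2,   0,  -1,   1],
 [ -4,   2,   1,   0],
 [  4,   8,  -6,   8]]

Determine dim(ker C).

0

Row reduce to echelon form.
R2 ← R2 + (5/2)·R1: [0, 6, -15, -17/2]
R3 ← R3 + R1: [0, 4, -6, 1]
R4 ← R4 − R1: [0, -2, 5, 2]
R5 ← R5 + (2)·R1: [0, 6, -11, -2]
R6 ← R6 − (2)·R1: [0, 4, 6, 10]
R3 ← R3 − (2/3)·R2: [0, 0, 4, 20/3]
R4 ← R4 + (1/3)·R2: [0, 0, 0, -5/6]
R5 ← R5 − R2: [0, 0, 4, 13/2]
R6 ← R6 − (2/3)·R2: [0, 0, 16, 47/3]
R5 ← R5 − R3: [0, 0, 0, -1/6]
R6 ← R6 − (4)·R3: [0, 0, 0, -11]
R5 ← R5 − (1/5)·R4: [0, 0, 0, 0]
R6 ← R6 − (66/5)·R4: [0, 0, 0, 0]
4 nonzero rows, so rank(C) = 4.
C has 4 columns; by rank–nullity, nullity = 4 − 4 = 0.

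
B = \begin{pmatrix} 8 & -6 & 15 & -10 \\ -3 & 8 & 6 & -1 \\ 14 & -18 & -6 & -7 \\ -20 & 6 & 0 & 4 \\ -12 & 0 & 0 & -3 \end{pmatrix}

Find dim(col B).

4

Row reduce to echelon form.
R2 ← R2 + (3/8)·R1: [0, 23/4, 93/8, -19/4]
R3 ← R3 − (7/4)·R1: [0, -15/2, -129/4, 21/2]
R4 ← R4 + (5/2)·R1: [0, -9, 75/2, -21]
R5 ← R5 + (3/2)·R1: [0, -9, 45/2, -18]
R3 ← R3 + (30/23)·R2: [0, 0, -393/23, 99/23]
R4 ← R4 + (36/23)·R2: [0, 0, 1281/23, -654/23]
R5 ← R5 + (36/23)·R2: [0, 0, 936/23, -585/23]
R4 ← R4 + (427/131)·R3: [0, 0, 0, -1887/131]
R5 ← R5 + (312/131)·R3: [0, 0, 0, -1989/131]
R5 ← R5 − (39/37)·R4: [0, 0, 0, 0]
Echelon form has 4 nonzero rows, so rank(B) = 4.
The column space has dimension equal to the rank: 4.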